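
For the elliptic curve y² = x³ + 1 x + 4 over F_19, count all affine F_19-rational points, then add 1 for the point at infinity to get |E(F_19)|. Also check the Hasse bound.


Affine points = {(0, 2), (0, 17), (1, 5), (1, 14), (5, 1), (5, 18), (6, 6), (6, 13), (8, 7), (8, 12), (9, 1), (9, 18), (10, 8), (10, 11), (11, 4), (11, 15), (14, 8), (14, 11)}; affine count = 18; |E(F_19)| = 19.

Discriminant check: Δ ∝ 4a³ + 27b² = 4·1³ + 27·4² = 4·1 + 27·16 ≡ 18 (mod 19). Nonzero ⇒ E is nonsingular.
For each x ∈ F_19, compute rhs = x³ + 1·x + 4 mod 19, then count y ∈ F_19 with y² ≡ rhs.
  x = 0: rhs = 4, matching y values: 2, 17 (2 points).
  x = 1: rhs = 6, matching y values: 5, 14 (2 points).
  x = 2: rhs = 14, matching y values: none (0 points).
  x = 3: rhs = 15, matching y values: none (0 points).
  x = 4: rhs = 15, matching y values: none (0 points).
  x = 5: rhs = 1, matching y values: 1, 18 (2 points).
  x = 6: rhs = 17, matching y values: 6, 13 (2 points).
  x = 7: rhs = 12, matching y values: none (0 points).
  x = 8: rhs = 11, matching y values: 7, 12 (2 points).
  x = 9: rhs = 1, matching y values: 1, 18 (2 points).
  x = 10: rhs = 7, matching y values: 8, 11 (2 points).
  x = 11: rhs = 16, matching y values: 4, 15 (2 points).
  x = 12: rhs = 15, matching y values: none (0 points).
  x = 13: rhs = 10, matching y values: none (0 points).
  x = 14: rhs = 7, matching y values: 8, 11 (2 points).
  x = 15: rhs = 12, matching y values: none (0 points).
  x = 16: rhs = 12, matching y values: none (0 points).
  x = 17: rhs = 13, matching y values: none (0 points).
  x = 18: rhs = 2, matching y values: none (0 points).
Total affine count: 18.
Full point count |E(F_19)| = 18 + 1 = 19.
Hasse bound: |19 − (19+1)| = |-1| = 1 ≤ 2√19 ≈ 8.7178 ✓.


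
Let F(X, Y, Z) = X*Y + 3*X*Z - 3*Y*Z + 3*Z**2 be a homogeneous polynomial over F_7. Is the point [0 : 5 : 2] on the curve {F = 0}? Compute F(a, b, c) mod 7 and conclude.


F(0,5,2) ≡ 3 (mod 7); P is NOT on the curve.

Evaluate F(0, 5, 2) term-by-term (mod 7).
  X*Y ↦ 1·0·5·1 = 0
  3*X*Z ↦ 3·0·1·2 = 0
  -3*Y*Z ↦ -3·1·5·2 = -30
  3*Z**2 ↦ 3·1·1·4 = 12
Sum: F(0, 5, 2) = (0) + (0) + (-30) + (12) = -18.
Reducing mod 7: -18 ≡ 3 (mod 7).
Since F(a, b, c) ≡ 3 ≠ 0 (mod 7), P does NOT lie on the curve.


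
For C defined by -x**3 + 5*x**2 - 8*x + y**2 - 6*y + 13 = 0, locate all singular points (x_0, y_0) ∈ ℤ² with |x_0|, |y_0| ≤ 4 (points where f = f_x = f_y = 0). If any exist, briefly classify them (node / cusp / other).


Singular points: {(2, 3)}; classification: node.

Compute partial derivatives:
  f_x = -3*x**2 + 10*x - 8.
  f_y = 2*y - 6.
Scan x_0 ∈ {−4, ..., 4}. For each x_0, f_y(x_0, y) is a polynomial in y; find its integer roots y ∈ {−4, ..., 4}, then test f_x and f at those candidates.
  x = -4: f_y(-4, y) = 2*y - 6; vanishes at y ∈ {3}. (-4, 3): f_x = -96 ≠ 0.
  x = -3: f_y(-3, y) = 2*y - 6; vanishes at y ∈ {3}. (-3, 3): f_x = -65 ≠ 0.
  x = -2: f_y(-2, y) = 2*y - 6; vanishes at y ∈ {3}. (-2, 3): f_x = -40 ≠ 0.
  x = -1: f_y(-1, y) = 2*y - 6; vanishes at y ∈ {3}. (-1, 3): f_x = -21 ≠ 0.
  x = 0: f_y(0, y) = 2*y - 6; vanishes at y ∈ {3}. (0, 3): f_x = -8 ≠ 0.
  x = 1: f_y(1, y) = 2*y - 6; vanishes at y ∈ {3}. (1, 3): f_x = -1 ≠ 0.
  x = 2: f_y(2, y) = 2*y - 6; vanishes at y ∈ {3}. (2, 3): f_x = 0, f = 0 — SINGULAR.
  x = 3: f_y(3, y) = 2*y - 6; vanishes at y ∈ {3}. (3, 3): f_x = -5 ≠ 0.
  x = 4: f_y(4, y) = 2*y - 6; vanishes at y ∈ {3}. (4, 3): f_x = -16 ≠ 0.
Only singular point on the grid: (2, 3).
Classify: substitute x = 2 + u, y = 3 + v and expand: f = -u**3 - u**2 + v**2.
No constant or linear terms (consistent with a singular point). Quadratic part: -u**2 + v**2. Cubic part: -u**3.
The quadratic part v**2 - u**2 = (v − u)(v + u) splits into two distinct linear factors, so there are two distinct tangent lines y − 3 = ±(x − 2) — this is a node (ordinary double point).
Classification: node.


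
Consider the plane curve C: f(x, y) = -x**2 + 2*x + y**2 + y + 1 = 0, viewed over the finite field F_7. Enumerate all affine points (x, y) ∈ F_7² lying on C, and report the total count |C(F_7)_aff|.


Affine F_7-points: {(0, 2), (0, 4), (1, 3), (2, 2), (2, 4), (3, 1), (3, 5), (4, 0), (4, 6), (5, 0), (5, 6), (6, 1), (6, 5)}; count = 13.

For each of the 49 pairs (x, y) ∈ F_7², evaluate f(x, y) mod 7. Record the zeros.
  x = 0: [0↦1, 1↦3, 2↦0, 3↦6, 4↦0, 5↦3, 6↦1]  zeros at y ∈ {2, 4}
  x = 1: [0↦2, 1↦4, 2↦1, 3↦0, 4↦1, 5↦4, 6↦2]  zeros at y ∈ {3}
  x = 2: [0↦1, 1↦3, 2↦0, 3↦6, 4↦0, 5↦3, 6↦1]  zeros at y ∈ {2, 4}
  x = 3: [0↦5, 1↦0, 2↦4, 3↦3, 4↦4, 5↦0, 6↦5]  zeros at y ∈ {1, 5}
  x = 4: [0↦0, 1↦2, 2↦6, 3↦5, 4↦6, 5↦2, 6↦0]  zeros at y ∈ {0, 6}
  x = 5: [0↦0, 1↦2, 2↦6, 3↦5, 4↦6, 5↦2, 6↦0]  zeros at y ∈ {0, 6}
  x = 6: [0↦5, 1↦0, 2↦4, 3↦3, 4↦4, 5↦0, 6↦5]  zeros at y ∈ {1, 5}
Collecting zeros: affine points = {(0, 2), (0, 4), (1, 3), (2, 2), (2, 4), (3, 1), (3, 5), (4, 0), (4, 6), (5, 0), (5, 6), (6, 1), (6, 5)}.
Total count |C(F_7)_aff| = 13.


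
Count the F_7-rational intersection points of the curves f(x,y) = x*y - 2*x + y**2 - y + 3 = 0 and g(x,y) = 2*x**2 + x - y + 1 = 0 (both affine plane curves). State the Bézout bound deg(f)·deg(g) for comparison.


Common zeros: {(3, 1), (5, 0)}; count = 2; Bézout bound = 4.

deg(f) = 2, deg(g) = 2, so Bézout bound = 4.
Scan x ∈ F_7. For each x, list the y ∈ F_7 with f(x, y) ≡ 0 and those with g(x, y) ≡ 0 (mod 7); the common zeros in that column are the intersection.
  x = 0: f ≡ 0 at y ∈ ∅; g ≡ 0 at y ∈ {1}; common: ∅.
  x = 1: f ≡ 0 at y ∈ ∅; g ≡ 0 at y ∈ {4}; common: ∅.
  x = 2: f ≡ 0 at y ∈ ∅; g ≡ 0 at y ∈ {4}; common: ∅.
  x = 3: f ≡ 0 at y ∈ {1, 4}; g ≡ 0 at y ∈ {1}; common: {1}.
  x = 4: f ≡ 0 at y ∈ {5, 6}; g ≡ 0 at y ∈ {2}; common: ∅.
  x = 5: f ≡ 0 at y ∈ {0, 3}; g ≡ 0 at y ∈ {0}; common: {0}.
  x = 6: f ≡ 0 at y ∈ ∅; g ≡ 0 at y ∈ {2}; common: ∅.
Collecting: common zeros = {(3, 1), (5, 0)}, so the count is 2.
Comparison with the Bézout bound: 2 ≤ 4 = deg(f)·deg(g), as expected for curves with no common component (the affine F_7-count falls short of the bound because intersections may lie at infinity, over extension fields, or carry multiplicity).


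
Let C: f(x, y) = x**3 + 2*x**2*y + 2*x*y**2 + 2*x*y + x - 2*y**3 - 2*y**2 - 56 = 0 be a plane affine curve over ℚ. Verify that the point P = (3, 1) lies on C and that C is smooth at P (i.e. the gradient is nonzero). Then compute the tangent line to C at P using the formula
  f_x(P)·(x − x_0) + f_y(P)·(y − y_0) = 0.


Tangent line at P: 44*x + 26*y - 158 = 0.

Step 1: f(3, 1) = 0, so P lies on C.
Step 2: partial derivatives
  f_x(x, y) = 3*x**2 + 4*x*y + 2*y**2 + 2*y + 1, f_y(x, y) = 2*x**2 + 4*x*y + 2*x - 6*y**2 - 4*y.
  f_x(P) = 44, f_y(P) = 26 (gradient nonzero, so P is smooth).
Step 3: tangent line at P: 44·(x − 3) + 26·(y − 1) = 0.
Expanding: 44*x + 26*y - 158 = 0.


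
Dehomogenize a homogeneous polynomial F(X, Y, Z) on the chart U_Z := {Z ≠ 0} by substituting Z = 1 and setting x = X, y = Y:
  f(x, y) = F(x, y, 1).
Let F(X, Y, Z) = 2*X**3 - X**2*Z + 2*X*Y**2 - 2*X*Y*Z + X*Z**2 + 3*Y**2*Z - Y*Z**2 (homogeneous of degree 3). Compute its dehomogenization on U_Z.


f(x, y) = 2*x**3 - x**2 + 2*x*y**2 - 2*x*y + x + 3*y**2 - y

On U_Z we set Z = 1. Each monomial c·X^i·Y^j·Z^k in F becomes c·x^i·y^j·1^k = c·x^i·y^j.
Substituting Z = 1: F(X, Y, 1) = 2*x**3 - x**2 + 2*x*y**2 - 2*x*y + x + 3*y**2 - y.
Note: deg(f) ≤ deg(F) = 3; strict inequality happens when F is divisible by Z (lost terms).


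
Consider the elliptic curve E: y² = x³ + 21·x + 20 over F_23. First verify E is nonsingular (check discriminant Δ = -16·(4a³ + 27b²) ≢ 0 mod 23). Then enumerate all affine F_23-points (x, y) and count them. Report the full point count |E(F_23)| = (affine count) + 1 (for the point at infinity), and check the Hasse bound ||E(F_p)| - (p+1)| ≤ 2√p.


Affine points = {(2, 1), (2, 22), (3, 8), (3, 15), (7, 2), (7, 21), (9, 8), (9, 15), (11, 8), (11, 15), (13, 11), (13, 12), (16, 6), (16, 17), (17, 0), (21, 4), (21, 19)}; affine count = 17; |E(F_23)| = 18.

Discriminant check: Δ ∝ 4a³ + 27b² = 4·21³ + 27·20² = 4·9261 + 27·400 ≡ 4 (mod 23). Nonzero ⇒ E is nonsingular.
For each x ∈ F_23, compute rhs = x³ + 21·x + 20 mod 23, then count y ∈ F_23 with y² ≡ rhs.
  x = 0: rhs = 20, matching y values: none (0 points).
  x = 1: rhs = 19, matching y values: none (0 points).
  x = 2: rhs = 1, matching y values: 1, 22 (2 points).
  x = 3: rhs = 18, matching y values: 8, 15 (2 points).
  x = 4: rhs = 7, matching y values: none (0 points).
  x = 5: rhs = 20, matching y values: none (0 points).
  x = 6: rhs = 17, matching y values: none (0 points).
  x = 7: rhs = 4, matching y values: 2, 21 (2 points).
  x = 8: rhs = 10, matching y values: none (0 points).
  x = 9: rhs = 18, matching y values: 8, 15 (2 points).
  x = 10: rhs = 11, matching y values: none (0 points).
  x = 11: rhs = 18, matching y values: 8, 15 (2 points).
  x = 12: rhs = 22, matching y values: none (0 points).
  x = 13: rhs = 6, matching y values: 11, 12 (2 points).
  x = 14: rhs = 22, matching y values: none (0 points).
  x = 15: rhs = 7, matching y values: none (0 points).
  x = 16: rhs = 13, matching y values: 6, 17 (2 points).
  x = 17: rhs = 0, matching y values: 0 (1 points).
  x = 18: rhs = 20, matching y values: none (0 points).
  x = 19: rhs = 10, matching y values: none (0 points).
  x = 20: rhs = 22, matching y values: none (0 points).
  x = 21: rhs = 16, matching y values: 4, 19 (2 points).
  x = 22: rhs = 21, matching y values: none (0 points).
Total affine count: 17.
Full point count |E(F_23)| = 17 + 1 = 18.
Hasse bound: |18 − (23+1)| = |-6| = 6 ≤ 2√23 ≈ 9.5917 ✓.


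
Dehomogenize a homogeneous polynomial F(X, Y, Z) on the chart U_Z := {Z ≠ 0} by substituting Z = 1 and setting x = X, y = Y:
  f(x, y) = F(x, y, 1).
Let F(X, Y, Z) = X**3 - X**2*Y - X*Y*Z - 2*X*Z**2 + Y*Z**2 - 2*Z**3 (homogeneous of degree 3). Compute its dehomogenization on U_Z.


f(x, y) = x**3 - x**2*y - x*y - 2*x + y - 2

On U_Z we set Z = 1. Each monomial c·X^i·Y^j·Z^k in F becomes c·x^i·y^j·1^k = c·x^i·y^j.
Substituting Z = 1: F(X, Y, 1) = x**3 - x**2*y - x*y - 2*x + y - 2.
Note: deg(f) ≤ deg(F) = 3; strict inequality happens when F is divisible by Z (lost terms).


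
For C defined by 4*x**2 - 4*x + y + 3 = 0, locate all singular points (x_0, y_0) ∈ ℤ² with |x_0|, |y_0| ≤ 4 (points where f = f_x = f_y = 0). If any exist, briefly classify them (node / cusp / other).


No singular points in the scanned grid; C is smooth there.

Compute partial derivatives:
  f_x = 8*x - 4.
  f_y = 1.
f_y = 1 is a nonzero constant, so f_y never vanishes: no point (x, y) can satisfy f = f_x = f_y = 0. In particular no (x, y) ∈ {−4, ..., 4}² is singular; the curve is smooth.


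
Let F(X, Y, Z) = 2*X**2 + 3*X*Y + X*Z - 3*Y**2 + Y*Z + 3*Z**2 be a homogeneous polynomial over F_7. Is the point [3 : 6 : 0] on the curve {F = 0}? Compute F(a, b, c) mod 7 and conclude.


F(3,6,0) ≡ 6 (mod 7); P is NOT on the curve.

Evaluate F(3, 6, 0) term-by-term (mod 7).
  2*X**2 ↦ 2·9·1·1 = 18
  3*X*Y ↦ 3·3·6·1 = 54
  X*Z ↦ 1·3·1·0 = 0
  -3*Y**2 ↦ -3·1·36·1 = -108
  Y*Z ↦ 1·1·6·0 = 0
  3*Z**2 ↦ 3·1·1·0 = 0
Sum: F(3, 6, 0) = (18) + (54) + (0) + (-108) + (0) + (0) = -36.
Reducing mod 7: -36 ≡ 6 (mod 7).
Since F(a, b, c) ≡ 6 ≠ 0 (mod 7), P does NOT lie on the curve.


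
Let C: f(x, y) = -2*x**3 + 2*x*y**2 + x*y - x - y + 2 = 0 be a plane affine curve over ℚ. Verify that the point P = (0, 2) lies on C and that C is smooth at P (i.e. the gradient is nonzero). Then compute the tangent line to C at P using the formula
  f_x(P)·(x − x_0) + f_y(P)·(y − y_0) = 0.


Tangent line at P: 9*x - y + 2 = 0.

Step 1: f(0, 2) = 0, so P lies on C.
Step 2: partial derivatives
  f_x(x, y) = -6*x**2 + 2*y**2 + y - 1, f_y(x, y) = 4*x*y + x - 1.
  f_x(P) = 9, f_y(P) = -1 (gradient nonzero, so P is smooth).
Step 3: tangent line at P: 9·(x − 0) + -1·(y − 2) = 0.
Expanding: 9*x - y + 2 = 0.


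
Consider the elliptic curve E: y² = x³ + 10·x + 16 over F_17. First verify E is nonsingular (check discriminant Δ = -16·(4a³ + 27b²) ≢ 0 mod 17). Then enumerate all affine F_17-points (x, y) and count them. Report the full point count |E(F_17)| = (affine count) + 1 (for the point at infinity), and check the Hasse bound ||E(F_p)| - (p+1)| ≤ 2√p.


Affine points = {(0, 4), (0, 13), (4, 1), (4, 16), (5, 2), (5, 15), (7, 2), (7, 15), (8, 8), (8, 9), (9, 6), (9, 11)}; affine count = 12; |E(F_17)| = 13.

Discriminant check: Δ ∝ 4a³ + 27b² = 4·10³ + 27·16² = 4·1000 + 27·256 ≡ 15 (mod 17). Nonzero ⇒ E is nonsingular.
For each x ∈ F_17, compute rhs = x³ + 10·x + 16 mod 17, then count y ∈ F_17 with y² ≡ rhs.
  x = 0: rhs = 16, matching y values: 4, 13 (2 points).
  x = 1: rhs = 10, matching y values: none (0 points).
  x = 2: rhs = 10, matching y values: none (0 points).
  x = 3: rhs = 5, matching y values: none (0 points).
  x = 4: rhs = 1, matching y values: 1, 16 (2 points).
  x = 5: rhs = 4, matching y values: 2, 15 (2 points).
  x = 6: rhs = 3, matching y values: none (0 points).
  x = 7: rhs = 4, matching y values: 2, 15 (2 points).
  x = 8: rhs = 13, matching y values: 8, 9 (2 points).
  x = 9: rhs = 2, matching y values: 6, 11 (2 points).
  x = 10: rhs = 11, matching y values: none (0 points).
  x = 11: rhs = 12, matching y values: none (0 points).
  x = 12: rhs = 11, matching y values: none (0 points).
  x = 13: rhs = 14, matching y values: none (0 points).
  x = 14: rhs = 10, matching y values: none (0 points).
  x = 15: rhs = 5, matching y values: none (0 points).
  x = 16: rhs = 5, matching y values: none (0 points).
Total affine count: 12.
Full point count |E(F_17)| = 12 + 1 = 13.
Hasse bound: |13 − (17+1)| = |-5| = 5 ≤ 2√17 ≈ 8.2462 ✓.


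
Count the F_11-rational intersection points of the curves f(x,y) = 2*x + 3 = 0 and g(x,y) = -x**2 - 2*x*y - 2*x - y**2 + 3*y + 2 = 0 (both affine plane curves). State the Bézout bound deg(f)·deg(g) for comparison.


Common zeros: {(4, 0), (4, 6)}; count = 2; Bézout bound = 2.

deg(f) = 1, deg(g) = 2, so Bézout bound = 2.
Scan x ∈ F_11. For each x, list the y ∈ F_11 with f(x, y) ≡ 0 and those with g(x, y) ≡ 0 (mod 11); the common zeros in that column are the intersection.
  x = 0: f ≡ 0 at y ∈ ∅; g ≡ 0 at y ∈ ∅; common: ∅.
  x = 1: f ≡ 0 at y ∈ ∅; g ≡ 0 at y ∈ ∅; common: ∅.
  x = 2: f ≡ 0 at y ∈ ∅; g ≡ 0 at y ∈ ∅; common: ∅.
  x = 3: f ≡ 0 at y ∈ ∅; g ≡ 0 at y ∈ {9, 10}; common: ∅.
  x = 4: f ≡ 0 at y ∈ {0, 1, 2, 3, 4, 5, 6, 7, 8, 9, 10}; g ≡ 0 at y ∈ {0, 6}; common: {0, 6}.
  x = 5: f ≡ 0 at y ∈ ∅; g ≡ 0 at y ∈ {0, 4}; common: ∅.
  x = 6: f ≡ 0 at y ∈ ∅; g ≡ 0 at y ∈ ∅; common: ∅.
  x = 7: f ≡ 0 at y ∈ ∅; g ≡ 0 at y ∈ {4, 7}; common: ∅.
  x = 8: f ≡ 0 at y ∈ ∅; g ≡ 0 at y ∈ {10}; common: ∅.
  x = 9: f ≡ 0 at y ∈ ∅; g ≡ 0 at y ∈ ∅; common: ∅.
  x = 10: f ≡ 0 at y ∈ ∅; g ≡ 0 at y ∈ {7, 9}; common: ∅.
Collecting: common zeros = {(4, 0), (4, 6)}, so the count is 2.
Comparison with the Bézout bound: 2 ≤ 2 = deg(f)·deg(g), as expected for curves with no common component (the bound is attained).


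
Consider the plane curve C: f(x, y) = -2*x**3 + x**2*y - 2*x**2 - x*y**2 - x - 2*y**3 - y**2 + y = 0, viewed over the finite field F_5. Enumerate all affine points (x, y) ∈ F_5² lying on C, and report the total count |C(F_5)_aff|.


Affine F_5-points: {(0, 0), (0, 3), (0, 4), (1, 0), (1, 2), (3, 0), (3, 3)}; count = 7.

For each of the 25 pairs (x, y) ∈ F_5², evaluate f(x, y) mod 5. Record the zeros.
  x = 0: [0↦0, 1↦3, 2↦2, 3↦0, 4↦0]  zeros at y ∈ {0, 3, 4}
  x = 1: [0↦0, 1↦3, 2↦0, 3↦4, 4↦3]  zeros at y ∈ {0, 2}
  x = 2: [0↦4, 1↦4, 2↦1, 3↦3, 4↦3]  zeros at y ∈ ∅
  x = 3: [0↦0, 1↦4, 2↦3, 3↦0, 4↦3]  zeros at y ∈ {0, 3}
  x = 4: [0↦1, 1↦1, 2↦4, 3↦3, 4↦1]  zeros at y ∈ ∅
Collecting zeros: affine points = {(0, 0), (0, 3), (0, 4), (1, 0), (1, 2), (3, 0), (3, 3)}.
Total count |C(F_5)_aff| = 7.


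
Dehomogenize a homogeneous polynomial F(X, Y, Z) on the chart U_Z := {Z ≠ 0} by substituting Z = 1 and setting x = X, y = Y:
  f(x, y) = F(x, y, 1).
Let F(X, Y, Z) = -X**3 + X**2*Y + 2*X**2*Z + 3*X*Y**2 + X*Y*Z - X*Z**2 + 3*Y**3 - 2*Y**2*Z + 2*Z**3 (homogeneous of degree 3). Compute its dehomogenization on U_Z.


f(x, y) = -x**3 + x**2*y + 2*x**2 + 3*x*y**2 + x*y - x + 3*y**3 - 2*y**2 + 2

On U_Z we set Z = 1. Each monomial c·X^i·Y^j·Z^k in F becomes c·x^i·y^j·1^k = c·x^i·y^j.
Substituting Z = 1: F(X, Y, 1) = -x**3 + x**2*y + 2*x**2 + 3*x*y**2 + x*y - x + 3*y**3 - 2*y**2 + 2.
Note: deg(f) ≤ deg(F) = 3; strict inequality happens when F is divisible by Z (lost terms).


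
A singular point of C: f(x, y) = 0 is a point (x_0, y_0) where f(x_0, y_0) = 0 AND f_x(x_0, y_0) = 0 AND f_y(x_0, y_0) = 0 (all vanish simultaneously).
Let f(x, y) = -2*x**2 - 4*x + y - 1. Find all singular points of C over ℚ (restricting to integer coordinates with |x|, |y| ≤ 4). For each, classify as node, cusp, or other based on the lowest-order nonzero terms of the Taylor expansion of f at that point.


No singular points in the scanned grid; C is smooth there.

Compute partial derivatives:
  f_x = -4*x - 4.
  f_y = 1.
f_y = 1 is a nonzero constant, so f_y never vanishes: no point (x, y) can satisfy f = f_x = f_y = 0. In particular no (x, y) ∈ {−4, ..., 4}² is singular; the curve is smooth.


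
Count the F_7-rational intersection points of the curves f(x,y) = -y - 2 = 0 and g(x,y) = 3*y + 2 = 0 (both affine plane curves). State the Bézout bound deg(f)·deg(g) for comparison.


Common zeros: ∅; count = 0; Bézout bound = 1.

deg(f) = 1, deg(g) = 1, so Bézout bound = 1.
Scan x ∈ F_7. For each x, list the y ∈ F_7 with f(x, y) ≡ 0 and those with g(x, y) ≡ 0 (mod 7); the common zeros in that column are the intersection.
  x = 0: f ≡ 0 at y ∈ {5}; g ≡ 0 at y ∈ {4}; common: ∅.
  x = 1: f ≡ 0 at y ∈ {5}; g ≡ 0 at y ∈ {4}; common: ∅.
  x = 2: f ≡ 0 at y ∈ {5}; g ≡ 0 at y ∈ {4}; common: ∅.
  x = 3: f ≡ 0 at y ∈ {5}; g ≡ 0 at y ∈ {4}; common: ∅.
  x = 4: f ≡ 0 at y ∈ {5}; g ≡ 0 at y ∈ {4}; common: ∅.
  x = 5: f ≡ 0 at y ∈ {5}; g ≡ 0 at y ∈ {4}; common: ∅.
  x = 6: f ≡ 0 at y ∈ {5}; g ≡ 0 at y ∈ {4}; common: ∅.
Collecting: common zeros = ∅, so the count is 0.
Comparison with the Bézout bound: 0 ≤ 1 = deg(f)·deg(g), as expected for curves with no common component (the affine F_7-count falls short of the bound because intersections may lie at infinity, over extension fields, or carry multiplicity).


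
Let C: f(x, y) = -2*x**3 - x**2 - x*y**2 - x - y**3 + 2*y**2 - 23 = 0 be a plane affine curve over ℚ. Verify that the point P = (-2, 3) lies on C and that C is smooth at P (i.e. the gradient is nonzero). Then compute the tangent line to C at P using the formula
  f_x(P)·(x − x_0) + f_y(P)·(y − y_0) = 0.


Tangent line at P: -30*x - 3*y - 51 = 0.

Step 1: f(-2, 3) = 0, so P lies on C.
Step 2: partial derivatives
  f_x(x, y) = -6*x**2 - 2*x - y**2 - 1, f_y(x, y) = -2*x*y - 3*y**2 + 4*y.
  f_x(P) = -30, f_y(P) = -3 (gradient nonzero, so P is smooth).
Step 3: tangent line at P: -30·(x − -2) + -3·(y − 3) = 0.
Expanding: -30*x - 3*y - 51 = 0.


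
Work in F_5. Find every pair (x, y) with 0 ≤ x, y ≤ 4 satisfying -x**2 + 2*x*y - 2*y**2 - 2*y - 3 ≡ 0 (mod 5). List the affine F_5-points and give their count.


Affine F_5-points: {(0, 2), (3, 1), (4, 1), (4, 2)}; count = 4.

For each of the 25 pairs (x, y) ∈ F_5², evaluate f(x, y) mod 5. Record the zeros.
  x = 0: [0↦2, 1↦3, 2↦0, 3↦3, 4↦2]  zeros at y ∈ {2}
  x = 1: [0↦1, 1↦4, 2↦3, 3↦3, 4↦4]  zeros at y ∈ ∅
  x = 2: [0↦3, 1↦3, 2↦4, 3↦1, 4↦4]  zeros at y ∈ ∅
  x = 3: [0↦3, 1↦0, 2↦3, 3↦2, 4↦2]  zeros at y ∈ {1}
  x = 4: [0↦1, 1↦0, 2↦0, 3↦1, 4↦3]  zeros at y ∈ {1, 2}
Collecting zeros: affine points = {(0, 2), (3, 1), (4, 1), (4, 2)}.
Total count |C(F_5)_aff| = 4.


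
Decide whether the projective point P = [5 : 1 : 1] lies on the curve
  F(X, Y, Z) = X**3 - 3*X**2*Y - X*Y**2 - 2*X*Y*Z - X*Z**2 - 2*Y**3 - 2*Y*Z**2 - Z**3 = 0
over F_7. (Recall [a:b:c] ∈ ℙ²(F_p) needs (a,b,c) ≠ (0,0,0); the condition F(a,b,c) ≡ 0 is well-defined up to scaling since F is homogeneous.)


F(5,1,1) ≡ 4 (mod 7); P is NOT on the curve.

Evaluate F(5, 1, 1) term-by-term (mod 7).
  X**3 ↦ 1·125·1·1 = 125
  -3*X**2*Y ↦ -3·25·1·1 = -75
  -X*Y**2 ↦ -1·5·1·1 = -5
  -2*X*Y*Z ↦ -2·5·1·1 = -10
  -X*Z**2 ↦ -1·5·1·1 = -5
  -2*Y**3 ↦ -2·1·1·1 = -2
  -2*Y*Z**2 ↦ -2·1·1·1 = -2
  -Z**3 ↦ -1·1·1·1 = -1
Sum: F(5, 1, 1) = (125) + (-75) + (-5) + (-10) + (-5) + (-2) + (-2) + (-1) = 25.
Reducing mod 7: 25 ≡ 4 (mod 7).
Since F(a, b, c) ≡ 4 ≠ 0 (mod 7), P does NOT lie on the curve.


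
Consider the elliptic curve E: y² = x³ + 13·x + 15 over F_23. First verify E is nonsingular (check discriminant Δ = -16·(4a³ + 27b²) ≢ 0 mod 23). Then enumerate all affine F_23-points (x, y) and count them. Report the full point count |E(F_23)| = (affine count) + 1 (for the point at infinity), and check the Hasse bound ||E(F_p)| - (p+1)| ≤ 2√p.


Affine points = {(1, 11), (1, 12), (2, 7), (2, 16), (3, 9), (3, 14), (4, 4), (4, 19), (7, 9), (7, 14), (10, 8), (10, 15), (12, 6), (12, 17), (13, 9), (13, 14), (16, 8), (16, 15), (18, 3), (18, 20), (20, 8), (20, 15), (21, 2), (21, 21), (22, 1), (22, 22)}; affine count = 26; |E(F_23)| = 27.

Discriminant check: Δ ∝ 4a³ + 27b² = 4·13³ + 27·15² = 4·2197 + 27·225 ≡ 5 (mod 23). Nonzero ⇒ E is nonsingular.
For each x ∈ F_23, compute rhs = x³ + 13·x + 15 mod 23, then count y ∈ F_23 with y² ≡ rhs.
  x = 0: rhs = 15, matching y values: none (0 points).
  x = 1: rhs = 6, matching y values: 11, 12 (2 points).
  x = 2: rhs = 3, matching y values: 7, 16 (2 points).
  x = 3: rhs = 12, matching y values: 9, 14 (2 points).
  x = 4: rhs = 16, matching y values: 4, 19 (2 points).
  x = 5: rhs = 21, matching y values: none (0 points).
  x = 6: rhs = 10, matching y values: none (0 points).
  x = 7: rhs = 12, matching y values: 9, 14 (2 points).
  x = 8: rhs = 10, matching y values: none (0 points).
  x = 9: rhs = 10, matching y values: none (0 points).
  x = 10: rhs = 18, matching y values: 8, 15 (2 points).
  x = 11: rhs = 17, matching y values: none (0 points).
  x = 12: rhs = 13, matching y values: 6, 17 (2 points).
  x = 13: rhs = 12, matching y values: 9, 14 (2 points).
  x = 14: rhs = 20, matching y values: none (0 points).
  x = 15: rhs = 20, matching y values: none (0 points).
  x = 16: rhs = 18, matching y values: 8, 15 (2 points).
  x = 17: rhs = 20, matching y values: none (0 points).
  x = 18: rhs = 9, matching y values: 3, 20 (2 points).
  x = 19: rhs = 14, matching y values: none (0 points).
  x = 20: rhs = 18, matching y values: 8, 15 (2 points).
  x = 21: rhs = 4, matching y values: 2, 21 (2 points).
  x = 22: rhs = 1, matching y values: 1, 22 (2 points).
Total affine count: 26.
Full point count |E(F_23)| = 26 + 1 = 27.
Hasse bound: |27 − (23+1)| = |3| = 3 ≤ 2√23 ≈ 9.5917 ✓.


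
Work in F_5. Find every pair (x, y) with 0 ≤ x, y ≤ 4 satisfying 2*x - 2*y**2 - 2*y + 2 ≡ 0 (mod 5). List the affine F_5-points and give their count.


Affine F_5-points: {(0, 2), (1, 1), (1, 3), (4, 0), (4, 4)}; count = 5.

For each of the 25 pairs (x, y) ∈ F_5², evaluate f(x, y) mod 5. Record the zeros.
  x = 0: [0↦2, 1↦3, 2↦0, 3↦3, 4↦2]  zeros at y ∈ {2}
  x = 1: [0↦4, 1↦0, 2↦2, 3↦0, 4↦4]  zeros at y ∈ {1, 3}
  x = 2: [0↦1, 1↦2, 2↦4, 3↦2, 4↦1]  zeros at y ∈ ∅
  x = 3: [0↦3, 1↦4, 2↦1, 3↦4, 4↦3]  zeros at y ∈ ∅
  x = 4: [0↦0, 1↦1, 2↦3, 3↦1, 4↦0]  zeros at y ∈ {0, 4}
Collecting zeros: affine points = {(0, 2), (1, 1), (1, 3), (4, 0), (4, 4)}.
Total count |C(F_5)_aff| = 5.


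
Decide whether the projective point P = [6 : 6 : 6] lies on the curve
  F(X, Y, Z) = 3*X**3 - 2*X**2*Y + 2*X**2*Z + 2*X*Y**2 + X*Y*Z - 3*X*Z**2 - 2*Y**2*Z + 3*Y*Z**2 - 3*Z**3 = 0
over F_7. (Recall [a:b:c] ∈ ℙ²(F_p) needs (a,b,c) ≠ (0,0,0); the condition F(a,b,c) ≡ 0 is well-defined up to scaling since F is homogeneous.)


F(6,6,6) ≡ 6 (mod 7); P is NOT on the curve.

Evaluate F(6, 6, 6) term-by-term (mod 7).
  3*X**3 ↦ 3·216·1·1 = 648
  -2*X**2*Y ↦ -2·36·6·1 = -432
  2*X**2*Z ↦ 2·36·1·6 = 432
  2*X*Y**2 ↦ 2·6·36·1 = 432
  X*Y*Z ↦ 1·6·6·6 = 216
  -3*X*Z**2 ↦ -3·6·1·36 = -648
  -2*Y**2*Z ↦ -2·1·36·6 = -432
  3*Y*Z**2 ↦ 3·1·6·36 = 648
  -3*Z**3 ↦ -3·1·1·216 = -648
Sum: F(6, 6, 6) = (648) + (-432) + (432) + (432) + (216) + (-648) + (-432) + (648) + (-648) = 216.
Reducing mod 7: 216 ≡ 6 (mod 7).
Since F(a, b, c) ≡ 6 ≠ 0 (mod 7), P does NOT lie on the curve.


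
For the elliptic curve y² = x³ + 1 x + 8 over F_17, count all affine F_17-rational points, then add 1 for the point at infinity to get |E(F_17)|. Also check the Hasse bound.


Affine points = {(0, 5), (0, 12), (2, 1), (2, 16), (3, 2), (3, 15), (4, 5), (4, 12), (5, 6), (5, 11), (6, 3), (6, 14), (7, 1), (7, 16), (8, 1), (8, 16), (9, 7), (9, 10), (10, 7), (10, 10), (13, 5), (13, 12), (15, 7), (15, 10)}; affine count = 24; |E(F_17)| = 25.

Discriminant check: Δ ∝ 4a³ + 27b² = 4·1³ + 27·8² = 4·1 + 27·64 ≡ 15 (mod 17). Nonzero ⇒ E is nonsingular.
For each x ∈ F_17, compute rhs = x³ + 1·x + 8 mod 17, then count y ∈ F_17 with y² ≡ rhs.
  x = 0: rhs = 8, matching y values: 5, 12 (2 points).
  x = 1: rhs = 10, matching y values: none (0 points).
  x = 2: rhs = 1, matching y values: 1, 16 (2 points).
  x = 3: rhs = 4, matching y values: 2, 15 (2 points).
  x = 4: rhs = 8, matching y values: 5, 12 (2 points).
  x = 5: rhs = 2, matching y values: 6, 11 (2 points).
  x = 6: rhs = 9, matching y values: 3, 14 (2 points).
  x = 7: rhs = 1, matching y values: 1, 16 (2 points).
  x = 8: rhs = 1, matching y values: 1, 16 (2 points).
  x = 9: rhs = 15, matching y values: 7, 10 (2 points).
  x = 10: rhs = 15, matching y values: 7, 10 (2 points).
  x = 11: rhs = 7, matching y values: none (0 points).
  x = 12: rhs = 14, matching y values: none (0 points).
  x = 13: rhs = 8, matching y values: 5, 12 (2 points).
  x = 14: rhs = 12, matching y values: none (0 points).
  x = 15: rhs = 15, matching y values: 7, 10 (2 points).
  x = 16: rhs = 6, matching y values: none (0 points).
Total affine count: 24.
Full point count |E(F_17)| = 24 + 1 = 25.
Hasse bound: |25 − (17+1)| = |7| = 7 ≤ 2√17 ≈ 8.2462 ✓.


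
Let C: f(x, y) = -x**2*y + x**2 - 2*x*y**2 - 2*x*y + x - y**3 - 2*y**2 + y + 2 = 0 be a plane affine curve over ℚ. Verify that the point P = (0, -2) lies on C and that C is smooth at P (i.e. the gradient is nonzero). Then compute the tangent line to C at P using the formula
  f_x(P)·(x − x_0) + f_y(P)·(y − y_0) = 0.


Tangent line at P: -3*x - 3*y - 6 = 0.

Step 1: f(0, -2) = 0, so P lies on C.
Step 2: partial derivatives
  f_x(x, y) = -2*x*y + 2*x - 2*y**2 - 2*y + 1, f_y(x, y) = -x**2 - 4*x*y - 2*x - 3*y**2 - 4*y + 1.
  f_x(P) = -3, f_y(P) = -3 (gradient nonzero, so P is smooth).
Step 3: tangent line at P: -3·(x − 0) + -3·(y − -2) = 0.
Expanding: -3*x - 3*y - 6 = 0.


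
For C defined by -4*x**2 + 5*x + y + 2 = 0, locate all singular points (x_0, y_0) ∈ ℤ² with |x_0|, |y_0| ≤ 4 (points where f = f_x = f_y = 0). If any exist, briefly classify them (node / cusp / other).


No singular points in the scanned grid; C is smooth there.

Compute partial derivatives:
  f_x = 5 - 8*x.
  f_y = 1.
f_y = 1 is a nonzero constant, so f_y never vanishes: no point (x, y) can satisfy f = f_x = f_y = 0. In particular no (x, y) ∈ {−4, ..., 4}² is singular; the curve is smooth.


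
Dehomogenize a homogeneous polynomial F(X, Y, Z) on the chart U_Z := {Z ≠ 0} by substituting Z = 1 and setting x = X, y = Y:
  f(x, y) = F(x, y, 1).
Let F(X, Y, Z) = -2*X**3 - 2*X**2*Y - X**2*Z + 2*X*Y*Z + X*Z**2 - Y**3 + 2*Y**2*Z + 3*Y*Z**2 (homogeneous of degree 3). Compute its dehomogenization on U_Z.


f(x, y) = -2*x**3 - 2*x**2*y - x**2 + 2*x*y + x - y**3 + 2*y**2 + 3*y

On U_Z we set Z = 1. Each monomial c·X^i·Y^j·Z^k in F becomes c·x^i·y^j·1^k = c·x^i·y^j.
Substituting Z = 1: F(X, Y, 1) = -2*x**3 - 2*x**2*y - x**2 + 2*x*y + x - y**3 + 2*y**2 + 3*y.
Note: deg(f) ≤ deg(F) = 3; strict inequality happens when F is divisible by Z (lost terms).


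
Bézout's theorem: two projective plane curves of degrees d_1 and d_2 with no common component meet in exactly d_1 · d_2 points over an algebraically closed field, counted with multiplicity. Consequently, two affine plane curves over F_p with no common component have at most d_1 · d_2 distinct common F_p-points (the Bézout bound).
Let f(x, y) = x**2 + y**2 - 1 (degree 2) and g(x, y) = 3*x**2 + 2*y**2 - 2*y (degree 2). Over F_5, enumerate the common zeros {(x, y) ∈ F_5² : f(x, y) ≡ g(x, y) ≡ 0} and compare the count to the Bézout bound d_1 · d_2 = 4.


Common zeros: {(0, 1)}; count = 1; Bézout bound = 4.

deg(f) = 2, deg(g) = 2, so Bézout bound = 4.
Scan x ∈ F_5. For each x, list the y ∈ F_5 with f(x, y) ≡ 0 and those with g(x, y) ≡ 0 (mod 5); the common zeros in that column are the intersection.
  x = 0: f ≡ 0 at y ∈ {1, 4}; g ≡ 0 at y ∈ {0, 1}; common: {1}.
  x = 1: f ≡ 0 at y ∈ {0}; g ≡ 0 at y ∈ {3}; common: ∅.
  x = 2: f ≡ 0 at y ∈ ∅; g ≡ 0 at y ∈ ∅; common: ∅.
  x = 3: f ≡ 0 at y ∈ ∅; g ≡ 0 at y ∈ ∅; common: ∅.
  x = 4: f ≡ 0 at y ∈ {0}; g ≡ 0 at y ∈ {3}; common: ∅.
Collecting: common zeros = {(0, 1)}, so the count is 1.
Comparison with the Bézout bound: 1 ≤ 4 = deg(f)·deg(g), as expected for curves with no common component (the affine F_5-count falls short of the bound because intersections may lie at infinity, over extension fields, or carry multiplicity).


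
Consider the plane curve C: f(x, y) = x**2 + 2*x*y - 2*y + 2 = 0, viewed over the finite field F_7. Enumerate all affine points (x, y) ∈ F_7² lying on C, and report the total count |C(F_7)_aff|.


Affine F_7-points: {(0, 1), (2, 4), (3, 6), (4, 4), (5, 1), (6, 6)}; count = 6.

For each of the 49 pairs (x, y) ∈ F_7², evaluate f(x, y) mod 7. Record the zeros.
  x = 0: [0↦2, 1↦0, 2↦5, 3↦3, 4↦1, 5↦6, 6↦4]  zeros at y ∈ {1}
  x = 1: [0↦3, 1↦3, 2↦3, 3↦3, 4↦3, 5↦3, 6↦3]  zeros at y ∈ ∅
  x = 2: [0↦6, 1↦1, 2↦3, 3↦5, 4↦0, 5↦2, 6↦4]  zeros at y ∈ {4}
  x = 3: [0↦4, 1↦1, 2↦5, 3↦2, 4↦6, 5↦3, 6↦0]  zeros at y ∈ {6}
  x = 4: [0↦4, 1↦3, 2↦2, 3↦1, 4↦0, 5↦6, 6↦5]  zeros at y ∈ {4}
  x = 5: [0↦6, 1↦0, 2↦1, 3↦2, 4↦3, 5↦4, 6↦5]  zeros at y ∈ {1}
  x = 6: [0↦3, 1↦6, 2↦2, 3↦5, 4↦1, 5↦4, 6↦0]  zeros at y ∈ {6}
Collecting zeros: affine points = {(0, 1), (2, 4), (3, 6), (4, 4), (5, 1), (6, 6)}.
Total count |C(F_7)_aff| = 6.


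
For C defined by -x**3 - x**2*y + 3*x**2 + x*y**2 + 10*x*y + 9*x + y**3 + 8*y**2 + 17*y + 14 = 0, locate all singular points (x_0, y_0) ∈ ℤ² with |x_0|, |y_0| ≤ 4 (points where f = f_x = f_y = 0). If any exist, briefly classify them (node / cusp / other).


Singular points: {(2, -3)}; classification: cusp.

Compute partial derivatives:
  f_x = -3*x**2 - 2*x*y + 6*x + y**2 + 10*y + 9.
  f_y = -x**2 + 2*x*y + 10*x + 3*y**2 + 16*y + 17.
Scan x_0 ∈ {−4, ..., 4}. For each x_0, f_y(x_0, y) is a polynomial in y; find its integer roots y ∈ {−4, ..., 4}, then test f_x and f at those candidates.
  x = -4: f_y(-4, y) = 3*y**2 + 8*y - 39; no integer root y with |y| ≤ 4.
  x = -3: f_y(-3, y) = 3*y**2 + 10*y - 22; no integer root y with |y| ≤ 4.
  x = -2: f_y(-2, y) = 3*y**2 + 12*y - 7; no integer root y with |y| ≤ 4.
  x = -1: f_y(-1, y) = 3*y**2 + 14*y + 6; no integer root y with |y| ≤ 4.
  x = 0: f_y(0, y) = 3*y**2 + 16*y + 17; no integer root y with |y| ≤ 4.
  x = 1: f_y(1, y) = 3*y**2 + 18*y + 26; no integer root y with |y| ≤ 4.
  x = 2: f_y(2, y) = 3*y**2 + 20*y + 33; vanishes at y ∈ {-3}. (2, -3): f_x = 0, f = 0 — SINGULAR.
  x = 3: f_y(3, y) = 3*y**2 + 22*y + 38; no integer root y with |y| ≤ 4.
  x = 4: f_y(4, y) = 3*y**2 + 24*y + 41; no integer root y with |y| ≤ 4.
Only singular point on the grid: (2, -3).
Classify: substitute x = 2 + u, y = -3 + v and expand: f = -u**3 - u**2*v + u*v**2 + v**3 + v**2.
No constant or linear terms (consistent with a singular point). Quadratic part: v**2. Cubic part: -u**3 - u**2*v + u*v**2 + v**3.
The quadratic part v**2 is a perfect square, so there is a single (double) tangent line v = 0, i.e. y = -3. Restricting the cubic part to that line (v = 0) leaves -u**3 ≠ 0, so f is not divisible by v and the branch is v² ≈ u**3 to lowest order — this is a cusp.
Classification: cusp.


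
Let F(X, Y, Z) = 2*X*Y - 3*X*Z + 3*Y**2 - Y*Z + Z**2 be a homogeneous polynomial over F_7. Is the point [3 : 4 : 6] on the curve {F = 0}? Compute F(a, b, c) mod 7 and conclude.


F(3,4,6) ≡ 2 (mod 7); P is NOT on the curve.

Evaluate F(3, 4, 6) term-by-term (mod 7).
  2*X*Y ↦ 2·3·4·1 = 24
  -3*X*Z ↦ -3·3·1·6 = -54
  3*Y**2 ↦ 3·1·16·1 = 48
  -Y*Z ↦ -1·1·4·6 = -24
  Z**2 ↦ 1·1·1·36 = 36
Sum: F(3, 4, 6) = (24) + (-54) + (48) + (-24) + (36) = 30.
Reducing mod 7: 30 ≡ 2 (mod 7).
Since F(a, b, c) ≡ 2 ≠ 0 (mod 7), P does NOT lie on the curve.


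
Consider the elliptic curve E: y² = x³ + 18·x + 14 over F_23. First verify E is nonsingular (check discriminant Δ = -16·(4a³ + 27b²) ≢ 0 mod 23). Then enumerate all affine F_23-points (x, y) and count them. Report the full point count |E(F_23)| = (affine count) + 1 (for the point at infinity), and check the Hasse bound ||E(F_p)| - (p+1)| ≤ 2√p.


Affine points = {(2, 9), (2, 14), (3, 7), (3, 16), (4, 9), (4, 14), (6, 4), (6, 19), (7, 0), (8, 7), (8, 16), (9, 10), (9, 13), (11, 5), (11, 18), (12, 7), (12, 16), (15, 5), (15, 18), (17, 9), (17, 14), (18, 11), (18, 12), (19, 4), (19, 19), (20, 5), (20, 18), (21, 4), (21, 19), (22, 8), (22, 15)}; affine count = 31; |E(F_23)| = 32.

Discriminant check: Δ ∝ 4a³ + 27b² = 4·18³ + 27·14² = 4·5832 + 27·196 ≡ 8 (mod 23). Nonzero ⇒ E is nonsingular.
For each x ∈ F_23, compute rhs = x³ + 18·x + 14 mod 23, then count y ∈ F_23 with y² ≡ rhs.
  x = 0: rhs = 14, matching y values: none (0 points).
  x = 1: rhs = 10, matching y values: none (0 points).
  x = 2: rhs = 12, matching y values: 9, 14 (2 points).
  x = 3: rhs = 3, matching y values: 7, 16 (2 points).
  x = 4: rhs = 12, matching y values: 9, 14 (2 points).
  x = 5: rhs = 22, matching y values: none (0 points).
  x = 6: rhs = 16, matching y values: 4, 19 (2 points).
  x = 7: rhs = 0, matching y values: 0 (1 points).
  x = 8: rhs = 3, matching y values: 7, 16 (2 points).
  x = 9: rhs = 8, matching y values: 10, 13 (2 points).
  x = 10: rhs = 21, matching y values: none (0 points).
  x = 11: rhs = 2, matching y values: 5, 18 (2 points).
  x = 12: rhs = 3, matching y values: 7, 16 (2 points).
  x = 13: rhs = 7, matching y values: none (0 points).
  x = 14: rhs = 20, matching y values: none (0 points).
  x = 15: rhs = 2, matching y values: 5, 18 (2 points).
  x = 16: rhs = 5, matching y values: none (0 points).
  x = 17: rhs = 12, matching y values: 9, 14 (2 points).
  x = 18: rhs = 6, matching y values: 11, 12 (2 points).
  x = 19: rhs = 16, matching y values: 4, 19 (2 points).
  x = 20: rhs = 2, matching y values: 5, 18 (2 points).
  x = 21: rhs = 16, matching y values: 4, 19 (2 points).
  x = 22: rhs = 18, matching y values: 8, 15 (2 points).
Total affine count: 31.
Full point count |E(F_23)| = 31 + 1 = 32.
Hasse bound: |32 − (23+1)| = |8| = 8 ≤ 2√23 ≈ 9.5917 ✓.


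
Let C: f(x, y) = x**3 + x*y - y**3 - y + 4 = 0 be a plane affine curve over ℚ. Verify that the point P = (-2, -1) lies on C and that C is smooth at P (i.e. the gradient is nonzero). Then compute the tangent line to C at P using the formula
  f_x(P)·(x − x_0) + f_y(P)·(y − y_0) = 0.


Tangent line at P: 11*x - 6*y + 16 = 0.

Step 1: f(-2, -1) = 0, so P lies on C.
Step 2: partial derivatives
  f_x(x, y) = 3*x**2 + y, f_y(x, y) = x - 3*y**2 - 1.
  f_x(P) = 11, f_y(P) = -6 (gradient nonzero, so P is smooth).
Step 3: tangent line at P: 11·(x − -2) + -6·(y − -1) = 0.
Expanding: 11*x - 6*y + 16 = 0.


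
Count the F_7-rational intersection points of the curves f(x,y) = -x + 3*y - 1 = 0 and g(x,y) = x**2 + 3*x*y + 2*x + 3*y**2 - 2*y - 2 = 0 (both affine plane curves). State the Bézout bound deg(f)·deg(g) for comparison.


Common zeros: {(0, 5)}; count = 1; Bézout bound = 2.

deg(f) = 1, deg(g) = 2, so Bézout bound = 2.
Scan x ∈ F_7. For each x, list the y ∈ F_7 with f(x, y) ≡ 0 and those with g(x, y) ≡ 0 (mod 7); the common zeros in that column are the intersection.
  x = 0: f ≡ 0 at y ∈ {5}; g ≡ 0 at y ∈ {5}; common: {5}.
  x = 1: f ≡ 0 at y ∈ {3}; g ≡ 0 at y ∈ ∅; common: ∅.
  x = 2: f ≡ 0 at y ∈ {1}; g ≡ 0 at y ∈ {4}; common: ∅.
  x = 3: f ≡ 0 at y ∈ {6}; g ≡ 0 at y ∈ ∅; common: ∅.
  x = 4: f ≡ 0 at y ∈ {4}; g ≡ 0 at y ∈ {1, 5}; common: ∅.
  x = 5: f ≡ 0 at y ∈ {2}; g ≡ 0 at y ∈ {1, 4}; common: ∅.
  x = 6: f ≡ 0 at y ∈ {0}; g ≡ 0 at y ∈ ∅; common: ∅.
Collecting: common zeros = {(0, 5)}, so the count is 1.
Comparison with the Bézout bound: 1 ≤ 2 = deg(f)·deg(g), as expected for curves with no common component (the affine F_7-count falls short of the bound because intersections may lie at infinity, over extension fields, or carry multiplicity).


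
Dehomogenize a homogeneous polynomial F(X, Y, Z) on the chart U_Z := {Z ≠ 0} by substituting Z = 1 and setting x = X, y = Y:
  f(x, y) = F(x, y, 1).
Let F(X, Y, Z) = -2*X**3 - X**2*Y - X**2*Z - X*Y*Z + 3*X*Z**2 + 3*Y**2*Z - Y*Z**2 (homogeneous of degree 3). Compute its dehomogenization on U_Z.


f(x, y) = -2*x**3 - x**2*y - x**2 - x*y + 3*x + 3*y**2 - y

On U_Z we set Z = 1. Each monomial c·X^i·Y^j·Z^k in F becomes c·x^i·y^j·1^k = c·x^i·y^j.
Substituting Z = 1: F(X, Y, 1) = -2*x**3 - x**2*y - x**2 - x*y + 3*x + 3*y**2 - y.
Note: deg(f) ≤ deg(F) = 3; strict inequality happens when F is divisible by Z (lost terms).


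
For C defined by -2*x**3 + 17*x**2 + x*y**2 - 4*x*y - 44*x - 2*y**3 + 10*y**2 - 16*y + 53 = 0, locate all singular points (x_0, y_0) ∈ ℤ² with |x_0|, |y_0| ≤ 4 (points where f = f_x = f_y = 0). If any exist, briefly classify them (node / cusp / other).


Singular points: {(3, 2)}; classification: node.

Compute partial derivatives:
  f_x = -6*x**2 + 34*x + y**2 - 4*y - 44.
  f_y = 2*x*y - 4*x - 6*y**2 + 20*y - 16.
Scan x_0 ∈ {−4, ..., 4}. For each x_0, f_y(x_0, y) is a polynomial in y; find its integer roots y ∈ {−4, ..., 4}, then test f_x and f at those candidates.
  x = -4: f_y(-4, y) = -6*y**2 + 12*y; vanishes at y ∈ {0, 2}. (-4, 0): f_x = -276 ≠ 0; (-4, 2): f_x = -280 ≠ 0.
  x = -3: f_y(-3, y) = -6*y**2 + 14*y - 4; vanishes at y ∈ {2}. (-3, 2): f_x = -204 ≠ 0.
  x = -2: f_y(-2, y) = -6*y**2 + 16*y - 8; vanishes at y ∈ {2}. (-2, 2): f_x = -140 ≠ 0.
  x = -1: f_y(-1, y) = -6*y**2 + 18*y - 12; vanishes at y ∈ {1, 2}. (-1, 1): f_x = -87 ≠ 0; (-1, 2): f_x = -88 ≠ 0.
  x = 0: f_y(0, y) = -6*y**2 + 20*y - 16; vanishes at y ∈ {2}. (0, 2): f_x = -48 ≠ 0.
  x = 1: f_y(1, y) = -6*y**2 + 22*y - 20; vanishes at y ∈ {2}. (1, 2): f_x = -20 ≠ 0.
  x = 2: f_y(2, y) = -6*y**2 + 24*y - 24; vanishes at y ∈ {2}. (2, 2): f_x = -4 ≠ 0.
  x = 3: f_y(3, y) = -6*y**2 + 26*y - 28; vanishes at y ∈ {2}. (3, 2): f_x = 0, f = 0 — SINGULAR.
  x = 4: f_y(4, y) = -6*y**2 + 28*y - 32; vanishes at y ∈ {2}. (4, 2): f_x = -8 ≠ 0.
Only singular point on the grid: (3, 2).
Classify: substitute x = 3 + u, y = 2 + v and expand: f = -2*u**3 - u**2 + u*v**2 - 2*v**3 + v**2.
No constant or linear terms (consistent with a singular point). Quadratic part: -u**2 + v**2. Cubic part: -2*u**3 + u*v**2 - 2*v**3.
The quadratic part v**2 - u**2 = (v − u)(v + u) splits into two distinct linear factors, so there are two distinct tangent lines y − 2 = ±(x − 3) — this is a node (ordinary double point).
Classification: node.
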